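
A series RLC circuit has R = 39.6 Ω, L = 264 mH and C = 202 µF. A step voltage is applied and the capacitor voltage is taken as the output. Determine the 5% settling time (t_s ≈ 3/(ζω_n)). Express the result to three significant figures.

For a series RLC circuit (capacitor voltage as output), ω_n = 1/√(LC) = 1/√(264 mH · 202 µF) = 137 rad/s.
ζ = (R/2)·√(C/L) = (39.6/2)·√(202 µF/264 mH) = 0.548.
t_s ≈ 3/(ζω_n) = 0.0400 s.

t_s ≈ 0.0400 s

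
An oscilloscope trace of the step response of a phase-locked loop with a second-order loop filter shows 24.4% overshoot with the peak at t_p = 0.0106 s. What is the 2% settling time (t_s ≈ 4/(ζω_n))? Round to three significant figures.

t_s ≈ 0.0301 s

ζ from %OS: ζ = |ln 0.244|/√(π²+ln²0.244) = 0.410.
From t_p = π/ω_d, ω_d = π/0.0106 = 296 rad/s, so ω_n = ω_d/√(1−ζ²) = 325 rad/s.
t_s ≈ 4/(ζω_n) = 4/(0.410·325) = 0.0301 s.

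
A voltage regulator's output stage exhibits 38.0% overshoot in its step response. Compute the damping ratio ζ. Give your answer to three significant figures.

ζ ≈ 0.294

Inverting the overshoot relation: ζ = |ln 0.380|/√(π² + ln²0.380) = 0.294.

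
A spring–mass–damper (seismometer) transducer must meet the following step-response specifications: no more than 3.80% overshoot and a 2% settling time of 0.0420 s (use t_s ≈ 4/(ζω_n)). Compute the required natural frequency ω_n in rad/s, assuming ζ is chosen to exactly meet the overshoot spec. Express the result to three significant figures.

ω_n ≈ 132 rad/s

ζ = −ln(OS)/√(π² + (ln OS)²). With OS = 0.0380, ln OS = −3.270 and ζ = 3.270/4.535 = 0.721.
From t_s ≈ 4/(ζω_n): ω_n = 4/(ζ·t_s) = 4/(0.721·0.0420) = 132 rad/s.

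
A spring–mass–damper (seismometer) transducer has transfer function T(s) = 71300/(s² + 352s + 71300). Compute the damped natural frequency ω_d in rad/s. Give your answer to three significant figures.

ω_d ≈ 201 rad/s

Comparing the denominator to s² + 2ζω_n s + ω_n²: ω_n = √71300 = 267 rad/s, and 2ζω_n = 352 so ζ = 352/(2·267) = 0.659.
ω_d = 267·√(1 − 0.659²) = 201 rad/s.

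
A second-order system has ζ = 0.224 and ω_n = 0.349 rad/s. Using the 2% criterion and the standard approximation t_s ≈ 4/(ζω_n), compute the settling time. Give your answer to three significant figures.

t_s ≈ 4/(ζω_n) = 4/(0.224 × 0.349) = 51.2 s.

t_s ≈ 51.2 s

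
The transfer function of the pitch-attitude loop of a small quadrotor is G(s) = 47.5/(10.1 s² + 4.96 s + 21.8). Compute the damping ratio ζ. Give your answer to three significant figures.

ζ ≈ 0.167

Dividing through by 10.1: denominator becomes s² + 0.4911 s + 2.158.
So ω_n = √2.158 = 1.47 rad/s and ζ = 0.4911/(2·1.47) = 0.167.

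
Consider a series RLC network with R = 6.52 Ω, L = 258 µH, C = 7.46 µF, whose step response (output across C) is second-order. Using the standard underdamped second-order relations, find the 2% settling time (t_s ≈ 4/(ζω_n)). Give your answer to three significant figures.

For a series RLC circuit (capacitor voltage as output), ω_n = 1/√(LC) = 1/√(258 µH · 7.46 µF) = 22800 rad/s.
ζ = (R/2)·√(C/L) = (6.52/2)·√(7.46 µF/258 µH) = 0.554.
t_s ≈ 4/(ζω_n) = 0.000317 s.

t_s ≈ 0.000317 s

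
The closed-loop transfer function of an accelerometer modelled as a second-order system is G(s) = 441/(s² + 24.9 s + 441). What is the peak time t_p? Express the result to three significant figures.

ω_n = √441 = 21.0 rad/s; ζ = 24.9/(2·21.0) = 0.593.
The damped frequency ω_d = ω_n√(1−ζ²) = 16.9 rad/s. Then t_p = π/ω_d = 0.186 s.

t_p ≈ 0.186 s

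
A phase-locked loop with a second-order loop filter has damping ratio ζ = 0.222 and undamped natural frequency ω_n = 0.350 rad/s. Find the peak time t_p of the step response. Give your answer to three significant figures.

The damped frequency is ω_d = ω_n√(1−ζ²) = 0.350·√(1−0.0493) = 0.341 rad/s.
Peak time t_p = π/ω_d = π/0.341 = 9.21 s.

t_p ≈ 9.21 s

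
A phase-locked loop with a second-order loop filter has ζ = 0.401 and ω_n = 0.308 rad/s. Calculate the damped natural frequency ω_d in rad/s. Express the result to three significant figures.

ω_d = ω_n√(1−ζ²) = 0.308·√0.839 = 0.282 rad/s.

ω_d ≈ 0.282 rad/s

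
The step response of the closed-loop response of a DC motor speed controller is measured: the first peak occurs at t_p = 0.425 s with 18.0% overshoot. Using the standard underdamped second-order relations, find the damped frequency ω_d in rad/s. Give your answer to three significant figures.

t_p = π/ω_d, so ω_d = π/0.425 = 7.39 rad/s.

ω_d ≈ 7.39 rad/s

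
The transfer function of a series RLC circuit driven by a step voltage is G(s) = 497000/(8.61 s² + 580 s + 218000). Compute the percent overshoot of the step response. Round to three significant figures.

Dividing through by 8.61: denominator becomes s² + 67.36 s + 25320.
So ω_n = √25320 = 159 rad/s and ζ = 67.36/(2·159) = 0.212.
%OS = 100 e^{−πζ/√(1−ζ²)} with ζ = 0.212 gives 50.6%.

%OS ≈ 50.6%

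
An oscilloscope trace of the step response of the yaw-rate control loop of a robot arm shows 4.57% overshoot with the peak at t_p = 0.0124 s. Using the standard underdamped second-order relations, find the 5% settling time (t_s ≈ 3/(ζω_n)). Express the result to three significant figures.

The overshoot fixes ζ = −ln(OS)/√(π²+ln²(OS)) = 0.701.
t_p = π/ω_d ⇒ ω_d = 253 rad/s; then ω_n = ω_d/√(1−ζ²) = 355 rad/s.
t_s ≈ 3/(ζω_n) = 3/(0.701·355) = 0.0121 s.

t_s ≈ 0.0121 s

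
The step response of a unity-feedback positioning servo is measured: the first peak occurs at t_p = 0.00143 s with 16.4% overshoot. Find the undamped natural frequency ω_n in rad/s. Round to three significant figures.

ω_n ≈ 2530 rad/s

From the overshoot, ζ = −ln(OS)/√(π²+ln²(OS)) = 0.499.
From t_p = π/ω_d, ω_d = π/0.00143 = 2200 rad/s, so ω_n = ω_d/√(1−ζ²) = 2530 rad/s.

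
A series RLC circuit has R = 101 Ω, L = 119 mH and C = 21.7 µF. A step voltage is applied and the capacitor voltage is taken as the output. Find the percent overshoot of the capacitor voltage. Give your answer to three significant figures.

%OS ≈ 5.34%

For a series RLC circuit (capacitor voltage as output), ω_n = 1/√(LC) = 1/√(119 mH · 21.7 µF) = 622 rad/s.
ζ = (R/2)·√(C/L) = (101/2)·√(21.7 µF/119 mH) = 0.682.
%OS = 100·exp(−πζ/√(1−ζ²)) = 5.34%.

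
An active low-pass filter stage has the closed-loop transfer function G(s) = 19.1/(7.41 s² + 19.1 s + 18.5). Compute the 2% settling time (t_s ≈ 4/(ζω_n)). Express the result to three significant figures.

Dividing through by 7.41: denominator becomes s² + 2.578 s + 2.497.
So ω_n = √2.497 = 1.58 rad/s and ζ = 2.578/(2·1.58) = 0.816.
t_s ≈ 4/(ζω_n) = 3.10 s.

t_s ≈ 3.10 s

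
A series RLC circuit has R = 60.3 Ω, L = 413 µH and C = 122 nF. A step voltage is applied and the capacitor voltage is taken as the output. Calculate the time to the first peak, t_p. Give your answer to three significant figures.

For a series RLC circuit (capacitor voltage as output), ω_n = 1/√(LC) = 1/√(413 µH · 122 nF) = 141000 rad/s.
ζ = (R/2)·√(C/L) = (60.3/2)·√(122 nF/413 µH) = 0.518.
The damped frequency ω_d = ω_n√(1−ζ²) = 120000 rad/s. t_p = π/ω_d = 0.0000261 s.

t_p ≈ 0.0000261 s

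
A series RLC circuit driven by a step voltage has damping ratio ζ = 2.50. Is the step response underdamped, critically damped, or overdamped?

overdamped

Since ζ = 2.50 > 1, the system is overdamped.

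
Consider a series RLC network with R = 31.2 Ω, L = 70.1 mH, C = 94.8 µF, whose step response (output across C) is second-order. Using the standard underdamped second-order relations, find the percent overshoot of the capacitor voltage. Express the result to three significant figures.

For a series RLC circuit (capacitor voltage as output), ω_n = 1/√(LC) = 1/√(70.1 mH · 94.8 µF) = 388 rad/s.
ζ = (R/2)·√(C/L) = (31.2/2)·√(94.8 µF/70.1 mH) = 0.574.
%OS = 100 e^{−πζ/√(1−ζ²)} with ζ = 0.574 gives 11.1%.

%OS ≈ 11.1%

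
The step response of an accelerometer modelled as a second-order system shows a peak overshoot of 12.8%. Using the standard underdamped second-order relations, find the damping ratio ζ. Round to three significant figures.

ζ ≈ 0.548

From %OS = 100·exp(−πζ/√(1−ζ²)), invert to get ζ = −ln(OS)/√(π² + ln²(OS)) with OS = 0.128.
−ln 0.128 = 2.056, so ζ = 2.056/√(π² + 4.226) = 0.548.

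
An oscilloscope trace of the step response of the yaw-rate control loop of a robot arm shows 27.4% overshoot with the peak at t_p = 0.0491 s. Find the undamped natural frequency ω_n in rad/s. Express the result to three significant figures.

The overshoot fixes ζ = −ln(OS)/√(π²+ln²(OS)) = 0.381.
From t_p = π/ω_d, ω_d = π/0.0491 = 64.0 rad/s, so ω_n = ω_d/√(1−ζ²) = 69.2 rad/s.

ω_n ≈ 69.2 rad/s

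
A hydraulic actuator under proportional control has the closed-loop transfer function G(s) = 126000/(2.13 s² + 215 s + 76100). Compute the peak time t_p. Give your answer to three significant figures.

t_p ≈ 0.0172 s

Dividing through by 2.13: denominator becomes s² + 100.9 s + 35730.
So ω_n = √35730 = 189 rad/s and ζ = 100.9/(2·189) = 0.267.
ω_d = 189·√(1 − 0.267²) = 182 rad/s. t_p = π/ω_d = 0.0172 s.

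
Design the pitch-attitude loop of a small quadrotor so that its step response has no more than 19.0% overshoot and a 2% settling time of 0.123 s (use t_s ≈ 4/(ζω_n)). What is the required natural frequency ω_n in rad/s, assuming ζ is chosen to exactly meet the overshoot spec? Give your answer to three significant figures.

From %OS = 100·exp(−πζ/√(1−ζ²)), invert to get ζ = −ln(OS)/√(π² + ln²(OS)) with OS = 0.190.
−ln 0.190 = 1.661, so ζ = 1.661/√(π² + 2.758) = 0.467.
From t_s ≈ 4/(ζω_n): ω_n = 4/(ζ·t_s) = 4/(0.467·0.123) = 69.6 rad/s.

ω_n ≈ 69.6 rad/s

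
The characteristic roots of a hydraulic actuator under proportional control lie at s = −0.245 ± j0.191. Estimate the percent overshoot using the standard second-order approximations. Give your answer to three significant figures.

With σ = 0.245, ω_d = 0.191: ω_n = √(σ²+ω_d²) = 0.311 rad/s, ζ = σ/ω_n = 0.789.
%OS = 100·exp(−πζ/√(1−ζ²)) = 1.78%.

%OS ≈ 1.78%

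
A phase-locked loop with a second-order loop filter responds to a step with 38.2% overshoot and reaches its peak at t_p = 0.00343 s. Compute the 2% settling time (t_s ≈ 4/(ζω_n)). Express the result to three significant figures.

The overshoot fixes ζ = −ln(OS)/√(π²+ln²(OS)) = 0.293.
t_p = π/ω_d ⇒ ω_d = 916 rad/s; then ω_n = ω_d/√(1−ζ²) = 958 rad/s.
t_s ≈ 4/(ζω_n) = 4/(0.293·958) = 0.0143 s.

t_s ≈ 0.0143 s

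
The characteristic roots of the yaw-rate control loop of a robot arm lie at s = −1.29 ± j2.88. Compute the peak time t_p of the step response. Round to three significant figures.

t_p = π/ω_d with ω_d = 2.88 (the imaginary part), so t_p = 1.09 s.

t_p ≈ 1.09 s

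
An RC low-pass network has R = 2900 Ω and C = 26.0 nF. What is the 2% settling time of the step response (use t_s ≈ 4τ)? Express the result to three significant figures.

t_s ≈ 0.000302 s

τ = RC = 2900 × 26.0 nF = 0.0000754 s.
t_s ≈ 4τ = 0.000302 s.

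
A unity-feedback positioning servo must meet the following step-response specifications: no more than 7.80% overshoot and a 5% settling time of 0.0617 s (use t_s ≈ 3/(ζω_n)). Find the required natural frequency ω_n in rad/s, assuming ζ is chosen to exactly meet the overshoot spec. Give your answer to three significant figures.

From %OS = 100·exp(−πζ/√(1−ζ²)), invert to get ζ = −ln(OS)/√(π² + ln²(OS)) with OS = 0.0780.
−ln 0.0780 = 2.551, so ζ = 2.551/√(π² + 6.508) = 0.630.
From t_s ≈ 3/(ζω_n): ω_n = 3/(ζ·t_s) = 3/(0.630·0.0617) = 77.1 rad/s.

ω_n ≈ 77.1 rad/s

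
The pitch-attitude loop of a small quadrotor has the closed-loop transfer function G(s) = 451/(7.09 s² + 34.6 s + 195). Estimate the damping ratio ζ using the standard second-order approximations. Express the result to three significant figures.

Dividing through by 7.09: denominator becomes s² + 4.880 s + 27.50.
So ω_n = √27.50 = 5.24 rad/s and ζ = 4.880/(2·5.24) = 0.465.

ζ ≈ 0.465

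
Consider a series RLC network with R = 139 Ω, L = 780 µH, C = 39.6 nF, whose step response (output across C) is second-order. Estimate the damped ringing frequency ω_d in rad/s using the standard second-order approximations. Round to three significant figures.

For a series RLC circuit (capacitor voltage as output), ω_n = 1/√(LC) = 1/√(780 µH · 39.6 nF) = 180000 rad/s.
ζ = (R/2)·√(C/L) = (139/2)·√(39.6 nF/780 µH) = 0.495.
ω_d = 180000·√(1 − 0.495²) = 156000 rad/s.

ω_d ≈ 156000 rad/s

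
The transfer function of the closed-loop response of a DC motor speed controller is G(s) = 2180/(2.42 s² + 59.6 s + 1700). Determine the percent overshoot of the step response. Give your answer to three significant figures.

%OS ≈ 19.2%

Dividing through by 2.42: denominator becomes s² + 24.63 s + 702.5.
So ω_n = √702.5 = 26.5 rad/s and ζ = 24.63/(2·26.5) = 0.465.
Overshoot: exp(−π·0.465/√(1−0.465²)) = 0.192, i.e. 19.2%.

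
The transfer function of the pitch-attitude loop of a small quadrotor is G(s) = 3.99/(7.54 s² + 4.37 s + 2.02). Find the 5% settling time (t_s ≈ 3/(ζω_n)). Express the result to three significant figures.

Dividing through by 7.54: denominator becomes s² + 0.5796 s + 0.2679.
So ω_n = √0.2679 = 0.518 rad/s and ζ = 0.5796/(2·0.518) = 0.560.
t_s ≈ 3/(ζω_n) = 10.4 s.

t_s ≈ 10.4 s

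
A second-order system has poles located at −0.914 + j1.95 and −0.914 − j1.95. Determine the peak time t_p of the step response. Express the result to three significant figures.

t_p ≈ 1.61 s

t_p = π/ω_d with ω_d = 1.95 (the imaginary part), so t_p = 1.61 s.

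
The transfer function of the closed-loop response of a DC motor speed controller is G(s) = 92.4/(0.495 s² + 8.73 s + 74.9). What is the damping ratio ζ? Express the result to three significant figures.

Dividing through by 0.495: denominator becomes s² + 17.64 s + 151.3.
So ω_n = √151.3 = 12.3 rad/s and ζ = 17.64/(2·12.3) = 0.717.

ζ ≈ 0.717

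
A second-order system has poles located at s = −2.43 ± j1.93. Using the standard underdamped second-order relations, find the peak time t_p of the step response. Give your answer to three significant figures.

t_p ≈ 1.63 s

t_p = π/ω_d with ω_d = 1.93 (the imaginary part), so t_p = 1.63 s.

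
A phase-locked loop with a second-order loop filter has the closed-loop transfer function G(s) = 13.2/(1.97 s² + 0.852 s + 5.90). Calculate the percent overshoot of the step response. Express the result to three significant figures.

Dividing through by 1.97: denominator becomes s² + 0.4325 s + 2.995.
So ω_n = √2.995 = 1.73 rad/s and ζ = 0.4325/(2·1.73) = 0.125.
%OS = 100·exp(−πζ/√(1−ζ²)) = 67.3%.

%OS ≈ 67.3%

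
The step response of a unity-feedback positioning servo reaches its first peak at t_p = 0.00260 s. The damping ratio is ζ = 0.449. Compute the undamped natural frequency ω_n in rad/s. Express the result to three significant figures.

Peak time t_p = π/ω_d, so ω_d = π/t_p = π/0.00260 = 1210 rad/s.
ω_n = ω_d/√(1−ζ²) = 1210/√0.798 = 1350 rad/s.

ω_n ≈ 1350 rad/s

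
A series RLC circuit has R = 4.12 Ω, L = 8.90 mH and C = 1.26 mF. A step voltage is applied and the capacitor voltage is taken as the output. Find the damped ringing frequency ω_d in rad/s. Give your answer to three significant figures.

For a series RLC circuit (capacitor voltage as output), ω_n = 1/√(LC) = 1/√(8.90 mH · 1.26 mF) = 299 rad/s.
ζ = (R/2)·√(C/L) = (4.12/2)·√(1.26 mF/8.90 mH) = 0.775.
ω_d = 299·√(1 − 0.775²) = 189 rad/s.

ω_d ≈ 189 rad/s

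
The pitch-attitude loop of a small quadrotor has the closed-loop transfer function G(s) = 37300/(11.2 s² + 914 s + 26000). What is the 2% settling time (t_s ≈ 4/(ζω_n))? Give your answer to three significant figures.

t_s ≈ 0.0980 s

Dividing through by 11.2: denominator becomes s² + 81.61 s + 2321.
So ω_n = √2321 = 48.2 rad/s and ζ = 81.61/(2·48.2) = 0.847.
t_s ≈ 4/(ζω_n) = 0.0980 s.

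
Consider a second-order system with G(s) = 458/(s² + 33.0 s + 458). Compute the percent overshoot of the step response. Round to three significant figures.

Matching coefficients with s² + 2ζω_n s + ω_n² gives ω_n² = 458 ⇒ ω_n = 21.4 rad/s, and ζ = 33.0/(2ω_n) = 0.771.
%OS = 100·exp(−πζ/√(1−ζ²)) = 2.23%.

%OS ≈ 2.23%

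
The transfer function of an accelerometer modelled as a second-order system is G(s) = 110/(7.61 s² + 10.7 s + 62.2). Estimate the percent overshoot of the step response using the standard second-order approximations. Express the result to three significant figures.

%OS ≈ 45.1%

Dividing through by 7.61: denominator becomes s² + 1.406 s + 8.173.
So ω_n = √8.173 = 2.86 rad/s and ζ = 1.406/(2·2.86) = 0.246.
%OS = 100 e^{−πζ/√(1−ζ²)} with ζ = 0.246 gives 45.1%.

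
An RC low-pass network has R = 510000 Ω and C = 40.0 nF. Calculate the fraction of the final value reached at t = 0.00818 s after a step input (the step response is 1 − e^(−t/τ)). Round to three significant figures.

τ = RC = 510000 × 40.0 nF = 0.0204 s.
y(t)/y_∞ = 1 − e^(−t/τ) = 1 − e^(−0.00818/0.0204) = 1 − e^(−0.401) = 0.330.

y/y_∞ ≈ 0.330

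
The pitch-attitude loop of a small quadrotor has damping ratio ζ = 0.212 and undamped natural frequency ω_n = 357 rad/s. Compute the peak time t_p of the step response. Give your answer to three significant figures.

The damped frequency is ω_d = ω_n√(1−ζ²) = 357·√(1−0.0449) = 349 rad/s.
Peak time t_p = π/ω_d = π/349 = 0.00900 s.

t_p ≈ 0.00900 s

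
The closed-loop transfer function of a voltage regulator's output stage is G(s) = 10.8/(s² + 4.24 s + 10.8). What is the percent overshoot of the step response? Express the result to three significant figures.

%OS ≈ 7.05%

ω_n = √10.8 = 3.29 rad/s; ζ = 4.24/(2·3.29) = 0.645.
Overshoot: exp(−π·0.645/√(1−0.645²)) = 0.0705, i.e. 7.05%.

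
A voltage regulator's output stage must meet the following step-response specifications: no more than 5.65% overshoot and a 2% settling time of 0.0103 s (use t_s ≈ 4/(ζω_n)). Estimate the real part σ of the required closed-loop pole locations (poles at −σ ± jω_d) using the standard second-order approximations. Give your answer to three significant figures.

σ ≈ 388

The settling-time spec alone fixes σ = ζω_n = 4/t_s = 4/0.0103 = 388.
(Overshoot then fixes ζ = 0.675 and hence ω_d = σ·√(1−ζ²)/ζ = 425 rad/s.)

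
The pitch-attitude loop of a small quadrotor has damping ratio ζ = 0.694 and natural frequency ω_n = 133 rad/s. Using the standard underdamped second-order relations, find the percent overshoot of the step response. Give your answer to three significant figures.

%OS ≈ 4.84%

For an underdamped second-order system, %OS = 100·exp(−πζ/√(1−ζ²)).
πζ/√(1−ζ²) = π·0.694/√(1−0.482) = 3.028, so %OS = 100·e^(−3.028) = 4.84%.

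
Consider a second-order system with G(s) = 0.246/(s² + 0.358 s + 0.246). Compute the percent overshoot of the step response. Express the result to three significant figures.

%OS ≈ 29.6%

Matching coefficients with s² + 2ζω_n s + ω_n² gives ω_n² = 0.246 ⇒ ω_n = 0.496 rad/s, and ζ = 0.358/(2ω_n) = 0.361.
%OS = 100 e^{−πζ/√(1−ζ²)} with ζ = 0.361 gives 29.6%.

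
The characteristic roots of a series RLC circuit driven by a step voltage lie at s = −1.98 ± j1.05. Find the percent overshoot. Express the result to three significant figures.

%OS ≈ 0.267%

With σ = 1.98, ω_d = 1.05: ω_n = √(σ²+ω_d²) = 2.24 rad/s, ζ = σ/ω_n = 0.883.
%OS = 100 e^{−πζ/√(1−ζ²)} with ζ = 0.883 gives 0.267%.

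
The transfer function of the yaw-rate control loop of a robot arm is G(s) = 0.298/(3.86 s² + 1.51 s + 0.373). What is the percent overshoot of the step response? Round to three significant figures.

%OS ≈ 7.86%

Dividing through by 3.86: denominator becomes s² + 0.3912 s + 0.09663.
So ω_n = √0.09663 = 0.311 rad/s and ζ = 0.3912/(2·0.311) = 0.629.
Overshoot: exp(−π·0.629/√(1−0.629²)) = 0.0786, i.e. 7.86%.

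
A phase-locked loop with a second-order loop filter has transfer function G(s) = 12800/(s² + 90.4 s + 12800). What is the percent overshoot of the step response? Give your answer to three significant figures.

%OS ≈ 25.4%

Matching coefficients with s² + 2ζω_n s + ω_n² gives ω_n² = 12800 ⇒ ω_n = 113 rad/s, and ζ = 90.4/(2ω_n) = 0.400.
%OS = 100·exp(−πζ/√(1−ζ²)) = 25.4%.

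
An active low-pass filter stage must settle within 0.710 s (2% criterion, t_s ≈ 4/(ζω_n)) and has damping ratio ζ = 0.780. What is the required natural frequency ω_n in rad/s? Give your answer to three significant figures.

ω_n ≈ 7.22 rad/s

Rearranging t_s ≈ 4/(ζω_n) gives ω_n = 4/(ζ·t_s) = 4/(0.780 × 0.710) = 7.22 rad/s.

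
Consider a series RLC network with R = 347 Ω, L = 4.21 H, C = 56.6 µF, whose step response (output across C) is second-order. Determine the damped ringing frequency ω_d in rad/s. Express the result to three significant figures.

ω_d ≈ 50.0 rad/s

For a series RLC circuit (capacitor voltage as output), ω_n = 1/√(LC) = 1/√(4.21 H · 56.6 µF) = 64.8 rad/s.
ζ = (R/2)·√(C/L) = (347/2)·√(56.6 µF/4.21 H) = 0.636.
ω_d = ω_n√(1−ζ²) = 50.0 rad/s.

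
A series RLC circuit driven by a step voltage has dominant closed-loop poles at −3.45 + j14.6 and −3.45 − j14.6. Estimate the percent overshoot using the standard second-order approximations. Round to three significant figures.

%OS ≈ 47.6%

With σ = 3.45, ω_d = 14.6: ω_n = √(σ²+ω_d²) = 15.0 rad/s, ζ = σ/ω_n = 0.230.
%OS = 100·exp(−πζ/√(1−ζ²)) = 47.6%.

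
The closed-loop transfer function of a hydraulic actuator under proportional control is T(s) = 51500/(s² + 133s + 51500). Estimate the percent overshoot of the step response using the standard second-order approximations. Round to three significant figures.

%OS ≈ 38.2%

Comparing the denominator to s² + 2ζω_n s + ω_n²: ω_n = √51500 = 227 rad/s, and 2ζω_n = 133 so ζ = 133/(2·227) = 0.293.
%OS = 100·exp(−πζ/√(1−ζ²)) = 38.2%.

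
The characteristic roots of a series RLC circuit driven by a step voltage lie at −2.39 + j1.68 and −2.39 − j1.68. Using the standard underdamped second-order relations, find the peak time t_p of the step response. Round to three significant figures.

t_p ≈ 1.87 s

t_p = π/ω_d with ω_d = 1.68 (the imaginary part), so t_p = 1.87 s.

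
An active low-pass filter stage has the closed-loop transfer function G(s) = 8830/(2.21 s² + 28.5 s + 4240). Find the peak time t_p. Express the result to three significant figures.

t_p ≈ 0.0725 s

Dividing through by 2.21: denominator becomes s² + 12.90 s + 1919.
So ω_n = √1919 = 43.8 rad/s and ζ = 12.90/(2·43.8) = 0.147.
ω_d = 43.8·√(1 − 0.147²) = 43.3 rad/s. t_p = π/ω_d = 0.0725 s.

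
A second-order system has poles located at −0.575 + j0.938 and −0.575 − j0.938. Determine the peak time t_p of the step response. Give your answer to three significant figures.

t_p ≈ 3.35 s

t_p = π/ω_d with ω_d = 0.938 (the imaginary part), so t_p = 3.35 s.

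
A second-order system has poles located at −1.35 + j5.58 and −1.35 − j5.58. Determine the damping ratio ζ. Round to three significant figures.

ζ ≈ 0.235

The poles are at −σ ± jω_d with σ = 1.35 and ω_d = 5.58, so ω_n = √(σ²+ω_d²) = 5.74 rad/s and ζ = σ/ω_n = 0.235.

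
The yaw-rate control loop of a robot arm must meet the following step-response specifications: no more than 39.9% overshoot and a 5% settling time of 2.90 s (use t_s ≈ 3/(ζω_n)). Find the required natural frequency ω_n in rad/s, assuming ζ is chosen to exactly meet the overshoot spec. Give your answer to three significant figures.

ω_n ≈ 3.69 rad/s

Inverting the overshoot relation: ζ = |ln 0.399|/√(π² + ln²0.399) = 0.281.
Then ω_n = 3/(ζ t_s) = 3/(0.281 × 2.90) = 3.69 rad/s.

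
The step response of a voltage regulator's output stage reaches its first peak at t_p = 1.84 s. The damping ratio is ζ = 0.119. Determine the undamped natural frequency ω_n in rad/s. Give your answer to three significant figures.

Peak time t_p = π/ω_d, so ω_d = π/t_p = π/1.84 = 1.71 rad/s.
ω_n = ω_d/√(1−ζ²) = 1.71/√0.986 = 1.72 rad/s.

ω_n ≈ 1.72 rad/s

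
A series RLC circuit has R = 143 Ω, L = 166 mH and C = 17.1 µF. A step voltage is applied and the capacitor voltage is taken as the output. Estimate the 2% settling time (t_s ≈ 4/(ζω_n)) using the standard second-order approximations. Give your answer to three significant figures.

t_s ≈ 0.00929 s

For a series RLC circuit (capacitor voltage as output), ω_n = 1/√(LC) = 1/√(166 mH · 17.1 µF) = 594 rad/s.
ζ = (R/2)·√(C/L) = (143/2)·√(17.1 µF/166 mH) = 0.726.
t_s ≈ 4/(ζω_n) = 0.00929 s.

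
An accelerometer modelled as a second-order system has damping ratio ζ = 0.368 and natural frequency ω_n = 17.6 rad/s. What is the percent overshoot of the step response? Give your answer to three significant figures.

%OS ≈ 28.8%

For an underdamped second-order system, %OS = 100·exp(−πζ/√(1−ζ²)).
πζ/√(1−ζ²) = π·0.368/√(1−0.135) = 1.243, so %OS = 100·e^(−1.243) = 28.8%.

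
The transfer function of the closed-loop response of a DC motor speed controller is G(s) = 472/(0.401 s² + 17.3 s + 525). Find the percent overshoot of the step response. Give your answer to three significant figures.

%OS ≈ 9.70%

Dividing through by 0.401: denominator becomes s² + 43.14 s + 1309.
So ω_n = √1309 = 36.2 rad/s and ζ = 43.14/(2·36.2) = 0.596.
%OS = 100 e^{−πζ/√(1−ζ²)} with ζ = 0.596 gives 9.70%.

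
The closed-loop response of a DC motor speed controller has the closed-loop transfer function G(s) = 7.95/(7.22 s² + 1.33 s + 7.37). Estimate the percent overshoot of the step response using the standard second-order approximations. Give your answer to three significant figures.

Dividing through by 7.22: denominator becomes s² + 0.1842 s + 1.021.
So ω_n = √1.021 = 1.01 rad/s and ζ = 0.1842/(2·1.01) = 0.0912.
%OS = 100·exp(−πζ/√(1−ζ²)) = 75.0%.

%OS ≈ 75.0%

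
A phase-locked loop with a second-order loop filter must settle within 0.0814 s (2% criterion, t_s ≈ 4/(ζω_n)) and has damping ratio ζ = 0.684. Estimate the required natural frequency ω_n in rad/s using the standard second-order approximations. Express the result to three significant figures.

ω_n ≈ 71.8 rad/s

Rearranging t_s ≈ 4/(ζω_n) gives ω_n = 4/(ζ·t_s) = 4/(0.684 × 0.0814) = 71.8 rad/s.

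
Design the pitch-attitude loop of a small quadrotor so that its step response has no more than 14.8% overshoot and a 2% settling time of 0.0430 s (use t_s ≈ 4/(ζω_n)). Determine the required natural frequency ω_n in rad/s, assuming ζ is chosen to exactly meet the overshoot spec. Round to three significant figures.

From %OS = 100·exp(−πζ/√(1−ζ²)), invert to get ζ = −ln(OS)/√(π² + ln²(OS)) with OS = 0.148.
−ln 0.148 = 1.911, so ζ = 1.911/√(π² + 3.650) = 0.520.
Then ω_n = 4/(ζ t_s) = 4/(0.520 × 0.0430) = 179 rad/s.

ω_n ≈ 179 rad/s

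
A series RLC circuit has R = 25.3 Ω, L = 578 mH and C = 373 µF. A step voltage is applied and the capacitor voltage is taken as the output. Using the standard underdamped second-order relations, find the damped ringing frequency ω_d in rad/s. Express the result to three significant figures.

For a series RLC circuit (capacitor voltage as output), ω_n = 1/√(LC) = 1/√(578 mH · 373 µF) = 68.1 rad/s.
ζ = (R/2)·√(C/L) = (25.3/2)·√(373 µF/578 mH) = 0.321.
The damped frequency ω_d = ω_n√(1−ζ²) = 64.5 rad/s.

ω_d ≈ 64.5 rad/s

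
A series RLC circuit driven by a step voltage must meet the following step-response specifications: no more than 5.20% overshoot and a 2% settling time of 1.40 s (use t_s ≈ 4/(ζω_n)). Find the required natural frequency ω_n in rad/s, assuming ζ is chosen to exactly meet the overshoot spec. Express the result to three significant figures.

ω_n ≈ 4.17 rad/s

From %OS = 100·exp(−πζ/√(1−ζ²)), invert to get ζ = −ln(OS)/√(π² + ln²(OS)) with OS = 0.0520.
−ln 0.0520 = 2.957, so ζ = 2.957/√(π² + 8.741) = 0.685.
Then ω_n = 4/(ζ t_s) = 4/(0.685 × 1.40) = 4.17 rad/s.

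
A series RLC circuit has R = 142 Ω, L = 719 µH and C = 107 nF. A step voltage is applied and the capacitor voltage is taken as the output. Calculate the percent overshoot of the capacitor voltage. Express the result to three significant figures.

%OS ≈ 0.432%

For a series RLC circuit (capacitor voltage as output), ω_n = 1/√(LC) = 1/√(719 µH · 107 nF) = 114000 rad/s.
ζ = (R/2)·√(C/L) = (142/2)·√(107 nF/719 µH) = 0.866.
Overshoot: exp(−π·0.866/√(1−0.866²)) = 0.00432, i.e. 0.432%.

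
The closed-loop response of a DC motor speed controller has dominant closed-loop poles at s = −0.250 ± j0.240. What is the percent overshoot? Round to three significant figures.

%OS ≈ 3.79%

|pole| = ω_n = √(0.250² + 0.240²) = 0.347 rad/s; ζ = cos θ = σ/ω_n = 0.721.
Overshoot: exp(−π·0.721/√(1−0.721²)) = 0.0379, i.e. 3.79%.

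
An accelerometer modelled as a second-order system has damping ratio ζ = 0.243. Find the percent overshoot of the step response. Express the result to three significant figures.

%OS ≈ 45.5%

For an underdamped second-order system, %OS = 100·exp(−πζ/√(1−ζ²)).
πζ/√(1−ζ²) = π·0.243/√(1−0.0590) = 0.7870, so %OS = 100·e^(−0.7870) = 45.5%.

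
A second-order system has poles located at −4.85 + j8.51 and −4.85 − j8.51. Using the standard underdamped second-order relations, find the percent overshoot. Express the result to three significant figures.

%OS ≈ 16.7%

|pole| = ω_n = √(4.85² + 8.51²) = 9.80 rad/s; ζ = cos θ = σ/ω_n = 0.495.
%OS = 100 e^{−πζ/√(1−ζ²)} with ζ = 0.495 gives 16.7%.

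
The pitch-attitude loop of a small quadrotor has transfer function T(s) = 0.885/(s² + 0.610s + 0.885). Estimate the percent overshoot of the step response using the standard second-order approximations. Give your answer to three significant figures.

Comparing the denominator to s² + 2ζω_n s + ω_n²: ω_n = √0.885 = 0.941 rad/s, and 2ζω_n = 0.610 so ζ = 0.610/(2·0.941) = 0.324.
%OS = 100·exp(−πζ/√(1−ζ²)) = 34.1%.

%OS ≈ 34.1%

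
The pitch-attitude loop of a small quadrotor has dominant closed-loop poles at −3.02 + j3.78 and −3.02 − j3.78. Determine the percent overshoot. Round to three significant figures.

%OS ≈ 8.13%

|pole| = ω_n = √(3.02² + 3.78²) = 4.84 rad/s; ζ = cos θ = σ/ω_n = 0.624.
%OS = 100·exp(−πζ/√(1−ζ²)) = 8.13%.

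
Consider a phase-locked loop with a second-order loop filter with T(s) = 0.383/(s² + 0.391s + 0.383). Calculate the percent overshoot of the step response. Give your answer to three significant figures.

ω_n = √0.383 = 0.619 rad/s; ζ = 0.391/(2·0.619) = 0.316.
%OS = 100·exp(−πζ/√(1−ζ²)) = 35.1%.

%OS ≈ 35.1%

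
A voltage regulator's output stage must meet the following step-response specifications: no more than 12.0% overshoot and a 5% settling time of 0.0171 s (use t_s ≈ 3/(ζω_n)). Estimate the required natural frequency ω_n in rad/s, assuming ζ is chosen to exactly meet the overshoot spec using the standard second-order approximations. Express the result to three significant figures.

ω_n ≈ 314 rad/s

Inverting the overshoot relation: ζ = |ln 0.120|/√(π² + ln²0.120) = 0.559.
From t_s ≈ 3/(ζω_n): ω_n = 3/(ζ·t_s) = 3/(0.559·0.0171) = 314 rad/s.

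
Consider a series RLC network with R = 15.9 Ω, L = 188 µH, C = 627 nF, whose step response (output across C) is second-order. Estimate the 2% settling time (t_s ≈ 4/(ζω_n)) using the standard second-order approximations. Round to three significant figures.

For a series RLC circuit (capacitor voltage as output), ω_n = 1/√(LC) = 1/√(188 µH · 627 nF) = 92100 rad/s.
ζ = (R/2)·√(C/L) = (15.9/2)·√(627 nF/188 µH) = 0.459.
t_s ≈ 4/(ζω_n) = 0.0000946 s.

t_s ≈ 0.0000946 s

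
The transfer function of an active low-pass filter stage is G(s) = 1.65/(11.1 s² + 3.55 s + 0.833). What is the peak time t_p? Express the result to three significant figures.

t_p ≈ 14.1 s

Dividing through by 11.1: denominator becomes s² + 0.3198 s + 0.07505.
So ω_n = √0.07505 = 0.274 rad/s and ζ = 0.3198/(2·0.274) = 0.584.
The damped frequency ω_d = ω_n√(1−ζ²) = 0.222 rad/s. t_p = π/ω_d = 14.1 s.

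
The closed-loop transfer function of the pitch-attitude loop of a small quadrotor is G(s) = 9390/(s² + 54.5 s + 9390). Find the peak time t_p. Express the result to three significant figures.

t_p ≈ 0.0338 s

Comparing the denominator to s² + 2ζω_n s + ω_n²: ω_n = √9390 = 96.9 rad/s, and 2ζω_n = 54.5 so ζ = 54.5/(2·96.9) = 0.281.
ω_d = 96.9·√(1 − 0.281²) = 93.0 rad/s. Then t_p = π/ω_d = 0.0338 s.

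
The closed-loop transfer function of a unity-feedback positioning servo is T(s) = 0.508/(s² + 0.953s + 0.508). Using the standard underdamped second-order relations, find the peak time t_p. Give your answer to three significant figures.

t_p ≈ 5.93 s

Comparing the denominator to s² + 2ζω_n s + ω_n²: ω_n = √0.508 = 0.713 rad/s, and 2ζω_n = 0.953 so ζ = 0.953/(2·0.713) = 0.669.
ω_d = 0.713·√(1 − 0.669²) = 0.530 rad/s. Then t_p = π/ω_d = 5.93 s.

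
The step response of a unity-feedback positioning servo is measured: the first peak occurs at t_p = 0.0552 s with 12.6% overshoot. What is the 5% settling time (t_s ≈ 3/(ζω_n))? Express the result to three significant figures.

t_s ≈ 0.0799 s

ζ from %OS: ζ = |ln 0.126|/√(π²+ln²0.126) = 0.550.
From t_p = π/ω_d, ω_d = π/0.0552 = 56.9 rad/s, so ω_n = ω_d/√(1−ζ²) = 68.2 rad/s.
t_s ≈ 3/(ζω_n) = 3/(0.550·68.2) = 0.0799 s.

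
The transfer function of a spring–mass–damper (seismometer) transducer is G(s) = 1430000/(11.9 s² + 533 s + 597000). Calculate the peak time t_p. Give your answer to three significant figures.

Dividing through by 11.9: denominator becomes s² + 44.79 s + 50170.
So ω_n = √50170 = 224 rad/s and ζ = 44.79/(2·224) = 0.100.
ω_d = 224·√(1 − 0.100²) = 223 rad/s. t_p = π/ω_d = 0.0141 s.

t_p ≈ 0.0141 s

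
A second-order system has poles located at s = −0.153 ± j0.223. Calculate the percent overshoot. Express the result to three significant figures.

%OS ≈ 11.6%

The poles are at −σ ± jω_d with σ = 0.153 and ω_d = 0.223, so ω_n = √(σ²+ω_d²) = 0.270 rad/s and ζ = σ/ω_n = 0.566.
Overshoot: exp(−π·0.566/√(1−0.566²)) = 0.116, i.e. 11.6%.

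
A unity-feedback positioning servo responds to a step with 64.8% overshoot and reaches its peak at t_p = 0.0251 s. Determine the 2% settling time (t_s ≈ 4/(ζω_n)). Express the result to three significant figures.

t_s ≈ 0.231 s

ζ from %OS: ζ = |ln 0.648|/√(π²+ln²0.648) = 0.137.
t_p = π/ω_d ⇒ ω_d = 125 rad/s; then ω_n = ω_d/√(1−ζ²) = 126 rad/s.
t_s ≈ 4/(ζω_n) = 4/(0.137·126) = 0.231 s.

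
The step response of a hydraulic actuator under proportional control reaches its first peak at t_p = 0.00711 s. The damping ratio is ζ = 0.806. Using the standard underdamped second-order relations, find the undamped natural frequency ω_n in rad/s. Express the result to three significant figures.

Peak time t_p = π/ω_d, so ω_d = π/t_p = π/0.00711 = 442 rad/s.
ω_n = ω_d/√(1−ζ²) = 442/√0.350 = 746 rad/s.

ω_n ≈ 746 rad/s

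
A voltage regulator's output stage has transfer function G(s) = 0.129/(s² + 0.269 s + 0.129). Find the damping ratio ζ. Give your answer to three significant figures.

Comparing the denominator to s² + 2ζω_n s + ω_n²: ω_n = √0.129 = 0.359 rad/s, and 2ζω_n = 0.269 so ζ = 0.269/(2·0.359) = 0.374.

ζ ≈ 0.374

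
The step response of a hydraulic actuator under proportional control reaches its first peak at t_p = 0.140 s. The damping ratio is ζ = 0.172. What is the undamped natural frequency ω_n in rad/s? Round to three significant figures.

ω_n ≈ 22.8 rad/s

Peak time t_p = π/ω_d, so ω_d = π/t_p = π/0.140 = 22.4 rad/s.
ω_n = ω_d/√(1−ζ²) = 22.4/√0.970 = 22.8 rad/s.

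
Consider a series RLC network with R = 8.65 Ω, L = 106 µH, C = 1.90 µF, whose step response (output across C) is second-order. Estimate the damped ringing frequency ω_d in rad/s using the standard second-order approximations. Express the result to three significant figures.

ω_d ≈ 57400 rad/s

For a series RLC circuit (capacitor voltage as output), ω_n = 1/√(LC) = 1/√(106 µH · 1.90 µF) = 70500 rad/s.
ζ = (R/2)·√(C/L) = (8.65/2)·√(1.90 µF/106 µH) = 0.579.
ω_d = 70500·√(1 − 0.579²) = 57400 rad/s.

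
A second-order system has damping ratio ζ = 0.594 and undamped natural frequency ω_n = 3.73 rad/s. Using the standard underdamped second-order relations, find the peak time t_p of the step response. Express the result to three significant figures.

t_p ≈ 1.05 s

The damped frequency is ω_d = ω_n√(1−ζ²) = 3.73·√(1−0.353) = 3.00 rad/s.
Peak time t_p = π/ω_d = π/3.00 = 1.05 s.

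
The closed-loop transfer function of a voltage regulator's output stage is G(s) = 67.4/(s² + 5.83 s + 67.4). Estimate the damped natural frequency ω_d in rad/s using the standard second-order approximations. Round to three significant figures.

ω_d ≈ 7.67 rad/s

Comparing the denominator to s² + 2ζω_n s + ω_n²: ω_n = √67.4 = 8.21 rad/s, and 2ζω_n = 5.83 so ζ = 5.83/(2·8.21) = 0.355.
The damped frequency ω_d = ω_n√(1−ζ²) = 7.67 rad/s.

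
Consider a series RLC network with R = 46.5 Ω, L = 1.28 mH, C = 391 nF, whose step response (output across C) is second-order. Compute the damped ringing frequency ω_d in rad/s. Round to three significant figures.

For a series RLC circuit (capacitor voltage as output), ω_n = 1/√(LC) = 1/√(1.28 mH · 391 nF) = 44700 rad/s.
ζ = (R/2)·√(C/L) = (46.5/2)·√(391 nF/1.28 mH) = 0.406.
ω_d = ω_n√(1−ζ²) = 40800 rad/s.

ω_d ≈ 40800 rad/s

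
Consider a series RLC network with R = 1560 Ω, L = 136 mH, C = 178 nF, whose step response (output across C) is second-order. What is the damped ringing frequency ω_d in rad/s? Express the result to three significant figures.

For a series RLC circuit (capacitor voltage as output), ω_n = 1/√(LC) = 1/√(136 mH · 178 nF) = 6430 rad/s.
ζ = (R/2)·√(C/L) = (1560/2)·√(178 nF/136 mH) = 0.892.
ω_d = ω_n√(1−ζ²) = 2900 rad/s.

ω_d ≈ 2900 rad/s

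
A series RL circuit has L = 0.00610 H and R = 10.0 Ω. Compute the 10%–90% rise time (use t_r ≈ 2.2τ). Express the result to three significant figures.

t_r ≈ 0.00134 s

τ = L/R = 0.00610/10.0 = 0.000610 s.
t_r ≈ 2.2τ = 0.00134 s.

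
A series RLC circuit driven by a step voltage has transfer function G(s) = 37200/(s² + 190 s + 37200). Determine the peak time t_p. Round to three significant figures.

t_p ≈ 0.0187 s

Comparing the denominator to s² + 2ζω_n s + ω_n²: ω_n = √37200 = 193 rad/s, and 2ζω_n = 190 so ζ = 190/(2·193) = 0.493.
The damped frequency ω_d = ω_n√(1−ζ²) = 168 rad/s. Then t_p = π/ω_d = 0.0187 s.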